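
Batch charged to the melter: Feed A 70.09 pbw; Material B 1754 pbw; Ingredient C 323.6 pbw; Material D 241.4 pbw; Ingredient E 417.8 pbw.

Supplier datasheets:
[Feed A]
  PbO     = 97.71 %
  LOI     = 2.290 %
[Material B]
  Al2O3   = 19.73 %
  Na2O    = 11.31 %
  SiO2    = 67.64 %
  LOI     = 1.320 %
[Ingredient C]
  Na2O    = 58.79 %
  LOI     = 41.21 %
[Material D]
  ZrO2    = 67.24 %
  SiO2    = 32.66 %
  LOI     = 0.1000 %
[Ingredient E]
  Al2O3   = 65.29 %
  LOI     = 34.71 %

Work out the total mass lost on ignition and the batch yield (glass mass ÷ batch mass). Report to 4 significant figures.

LOI loss = 303.4 pbw; glass = 2504 pbw; yield = 89.19%

The working math holds exact precision at every stage. Mid-chain values appear rounded to four significant figures alongside each step — every reported result undergoes a single rounding — derived quantities, which include glass mass, yield, the totals, LOI, five oxide percentages, are computed in exact precision, exactly as printed in the question or the answer, from the weighed amounts for 2504 pbw of glass.
Each material's LOI contribution:
  Feed A: 70.09 × 0.02290 = 1.605 pbw
  Material B: 1754 × 0.01320 = 23.15 pbw
  Ingredient C: 323.6 × 0.4121 = 133.4 pbw
  Material D: 241.4 × 0.001000 = 0.2414 pbw
  Ingredient E: 417.8 × 0.3471 = 145.0 pbw
Total LOI = 303.4 pbw
Glass = batch − LOI = 2807 − 303.4 = 2504 pbw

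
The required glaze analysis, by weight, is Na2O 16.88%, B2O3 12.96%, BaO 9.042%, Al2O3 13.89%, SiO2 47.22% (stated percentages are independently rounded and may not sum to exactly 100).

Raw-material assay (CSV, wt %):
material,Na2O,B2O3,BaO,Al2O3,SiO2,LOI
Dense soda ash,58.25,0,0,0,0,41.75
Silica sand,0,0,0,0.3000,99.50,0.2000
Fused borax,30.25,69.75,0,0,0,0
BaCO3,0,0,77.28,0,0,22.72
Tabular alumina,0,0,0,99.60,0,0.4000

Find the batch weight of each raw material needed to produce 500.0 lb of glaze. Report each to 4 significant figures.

Batch per 500.0 lb glaze:
  Dense soda ash: 96.65 lb
  Silica sand: 237.3 lb
  Fused borax: 92.90 lb
  BaCO3: 58.50 lb
  Tabular alumina: 69.01 lb
Total batch = 554.4 lb; LOI loss = 54.39 lb; yield = 90.19%

Intermediates are displayed (rounded to 4 significant digits) between the steps — the working math maintains full float precision in every operation; a single rounding yields every reported value. Derived quantities, which include LOI, glass mass, yield, the totals, the five compositions, are computed in full float precision, as they appear in problem or answer, from the batch weights per 500.0 lb of glass.
Target masses of each oxide per 500.0 lb glaze:
  Na2O: 16.88% × 500.0 = 84.40 lb
  B2O3: 12.96% × 500.0 = 64.80 lb
  BaO: 9.042% × 500.0 = 45.21 lb
  Al2O3: 13.89% × 500.0 = 69.45 lb
  SiO2: 47.22% × 500.0 = 236.1 lb
Checking each oxide sum with the batch weights as given, on the stated basis (oxide sums agree with the targets modulo rounding of the values):
  Na2O: 96.65·0.5825 + 92.90·0.3025 = 84.40 lb (target 84.40 lb)
  B2O3: 92.90·0.6975 = 64.80 lb (target 64.80 lb)
  BaO: 58.50·0.7728 = 45.21 lb (target 45.21 lb)
  Al2O3: 237.3·0.003000 + 69.01·0.9960 = 69.45 lb (target 69.45 lb)
  SiO2: 237.3·0.9950 = 236.1 lb (target 236.1 lb)
Consistency of the glass mass: total batch − LOI = 500.0 lb (the targets, summed, come to 500.0 lb; basis as stated: 500.0 lb — a pure rounding effect).
Adding the batch up: Σ batch = 554.4 lb; ignition loss, Σ(batch × LOI) = 54.39 lb; yield, glass over the total, = 90.19%.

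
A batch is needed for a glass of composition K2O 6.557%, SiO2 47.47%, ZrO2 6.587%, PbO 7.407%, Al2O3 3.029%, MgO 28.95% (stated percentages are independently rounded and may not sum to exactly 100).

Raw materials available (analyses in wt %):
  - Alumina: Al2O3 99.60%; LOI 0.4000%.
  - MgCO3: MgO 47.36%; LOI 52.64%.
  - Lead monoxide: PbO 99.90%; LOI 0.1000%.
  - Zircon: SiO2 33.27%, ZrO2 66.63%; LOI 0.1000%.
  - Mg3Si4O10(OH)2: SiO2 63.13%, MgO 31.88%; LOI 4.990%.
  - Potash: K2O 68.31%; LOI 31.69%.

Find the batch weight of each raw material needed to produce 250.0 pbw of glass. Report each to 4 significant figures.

Intermediates are printed rounded off to 4 significant figures as written; the working math runs at exact precision through every step; every reported result includes exactly one rounding — all derived quantities are carried from the batch weights per 250.0 pbw of glass at exact precision (the six compositions, totals, yield, ignition loss, glass mass) as given in either problem or answer.
Target oxide masses per 250.0 pbw glass:
  K2O: 6.557% × 250.0 = 16.39 pbw
  SiO2: 47.47% × 250.0 = 118.7 pbw
  ZrO2: 6.587% × 250.0 = 16.47 pbw
  PbO: 7.407% × 250.0 = 18.52 pbw
  Al2O3: 3.029% × 250.0 = 7.572 pbw
  MgO: 28.95% × 250.0 = 72.38 pbw
Sums-versus-targets review per the reported batch figures, at the basis given (target by target, the sums agree given rounding of the digits):
  K2O: 24.00·0.6831 = 16.39 pbw (target 16.39 pbw)
  SiO2: 24.71·0.3327 + 175.0·0.6313 = 118.7 pbw (target 118.7 pbw)
  ZrO2: 24.71·0.6663 = 16.46 pbw (target 16.47 pbw)
  PbO: 18.54·0.9990 = 18.52 pbw (target 18.52 pbw)
  Al2O3: 7.603·0.9960 = 7.573 pbw (target 7.572 pbw)
  MgO: 35.05·0.4736 + 175.0·0.3188 = 72.39 pbw (target 72.38 pbw)
Mass balance on the glass: batch Σ − ignition loss = 250.0 pbw (the Σ of target masses is 250.0 pbw; the stated basis being 250.0 pbw — differing by rounding only).
Adding the batch up: Σ batch = 284.9 pbw; the LOI term Σ batch·LOI equals 34.86 pbw; glass ÷ batch gives a yield of 87.76%.

Batch per 250.0 pbw glass:
  Alumina: 7.603 pbw
  MgCO3: 35.05 pbw
  Lead monoxide: 18.54 pbw
  Zircon: 24.71 pbw
  Mg3Si4O10(OH)2: 175.0 pbw
  Potash: 24.00 pbw
Total batch = 284.9 pbw; LOI loss = 34.86 pbw; yield = 87.76%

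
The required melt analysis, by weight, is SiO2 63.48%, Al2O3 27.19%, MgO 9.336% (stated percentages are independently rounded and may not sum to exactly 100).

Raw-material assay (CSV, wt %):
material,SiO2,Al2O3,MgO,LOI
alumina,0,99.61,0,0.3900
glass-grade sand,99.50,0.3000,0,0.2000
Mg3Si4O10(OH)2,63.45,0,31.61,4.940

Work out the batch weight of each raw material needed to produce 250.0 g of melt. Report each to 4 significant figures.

In-progress results are displayed, rounded to four significant digits, when written out — the working math maintains full float precision at each step. Every reported result undergoes a single rounding — the derived quantities (ignition loss, yield, net glass mass, the three compositions, the totals) are carried from the batch weights at 250.0 g of glass in full float precision, precisely as stated by question or answer.
Oxide mass targets, per 250.0 g melt:
  SiO2: 63.48% × 250.0 = 158.7 g
  Al2O3: 27.19% × 250.0 = 67.97 g
  MgO: 9.336% × 250.0 = 23.34 g
Mass-balance tally per oxide applying the batch weights above, per the basis as stated (oxide sums agree with the targets up to rounding of the answer):
  SiO2: 112.4·0.9950 + 73.84·0.6345 = 158.7 g (target 158.7 g)
  Al2O3: 67.90·0.9961 + 112.4·0.003000 = 67.97 g (target 67.97 g)
  MgO: 73.84·0.3161 = 23.34 g (target 23.34 g)
Glass-mass sanity pass: total batch − LOI = 250.0 g (the Σ of target masses is 250.0 g; versus the stated basis of 250.0 g — a pure rounding effect).
Total batch = Σ batch = 254.1 g; loss to ignition Σ batch·LOI = 4.137 g; glass ÷ batch gives a yield of 98.37%.

Batch per 250.0 g melt:
  alumina: 67.90 g
  glass-grade sand: 112.4 g
  Mg3Si4O10(OH)2: 73.84 g
Total batch = 254.1 g; LOI loss = 4.137 g; yield = 98.37%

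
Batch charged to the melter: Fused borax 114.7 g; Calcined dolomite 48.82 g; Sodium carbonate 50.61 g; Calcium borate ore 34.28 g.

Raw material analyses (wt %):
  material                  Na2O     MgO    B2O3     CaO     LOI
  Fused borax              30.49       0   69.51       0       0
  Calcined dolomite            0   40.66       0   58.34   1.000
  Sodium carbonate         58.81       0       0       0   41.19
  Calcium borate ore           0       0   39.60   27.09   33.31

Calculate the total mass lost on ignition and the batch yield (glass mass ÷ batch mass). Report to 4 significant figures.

The working math carries exact precision through every step — intermediates are printed with 4-significant-digit rounding between the steps — each reported result is rounded only once; the derived quantities, including four oxide percentages, ignition loss, yield, totals, net glass mass, are recomputed from the batch weights at 215.7 g of glass in exact precision as they appear in the question or the answer.
Each material's LOI contribution:
  Fused borax: 114.7 × 0 = 0 g
  Calcined dolomite: 48.82 × 0.01000 = 0.4882 g
  Sodium carbonate: 50.61 × 0.4119 = 20.85 g
  Calcium borate ore: 34.28 × 0.3331 = 11.42 g
Total LOI = 32.75 g
Glass = batch − LOI = 248.4 − 32.75 = 215.7 g

LOI loss = 32.75 g; glass = 215.7 g; yield = 86.81%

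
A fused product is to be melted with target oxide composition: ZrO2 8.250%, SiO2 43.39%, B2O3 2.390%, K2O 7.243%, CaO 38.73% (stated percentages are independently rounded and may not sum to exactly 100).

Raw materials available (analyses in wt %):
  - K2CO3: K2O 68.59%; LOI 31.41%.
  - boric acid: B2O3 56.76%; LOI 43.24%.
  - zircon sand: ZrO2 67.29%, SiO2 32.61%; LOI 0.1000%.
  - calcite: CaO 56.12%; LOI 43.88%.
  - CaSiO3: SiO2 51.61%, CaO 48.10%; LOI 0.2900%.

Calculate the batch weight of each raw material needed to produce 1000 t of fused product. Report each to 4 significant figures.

All arithmetic maintains full precision from first step to last — values along the way are shown with 4-significant-digit rounding when written out. A single rounding finalizes every reported value. All derived quantities, including five oxide percentages, net glass mass, the totals, yield, LOI, are rebuilt starting from the weights for 1000 t of glass in full float precision, as quoted within problem or answer.
Oxide mass targets, per 1000 t fused product:
  ZrO2: 8.250% × 1000 = 82.50 t
  SiO2: 43.39% × 1000 = 433.9 t
  B2O3: 2.390% × 1000 = 23.90 t
  K2O: 7.243% × 1000 = 72.43 t
  CaO: 38.73% × 1000 = 387.3 t
Mass-balance tally per oxide working from each reported weight, under the basis named above (every target is met by its sum within answer rounding):
  ZrO2: 122.6·0.6729 = 82.50 t (target 82.50 t)
  SiO2: 122.6·0.3261 + 763.3·0.5161 = 433.9 t (target 433.9 t)
  B2O3: 42.11·0.5676 = 23.90 t (target 23.90 t)
  K2O: 105.6·0.6859 = 72.43 t (target 72.43 t)
  CaO: 35.94·0.5612 + 763.3·0.4810 = 387.3 t (target 387.3 t)
Glass-mass bookkeeping: net batch after ignition = 1000 t (summing oxide targets gives 1000 t; stated basis 1000 t — deltas are rounding alone).
Whole-batch sum: Σ batch = 1070 t; Σ batch·LOI gives LOI loss = 69.48 t; the yield ratio, glass ÷ batch: 93.50%.

Batch per 1000 t fused product:
  K2CO3: 105.6 t
  boric acid: 42.11 t
  zircon sand: 122.6 t
  calcite: 35.94 t
  CaSiO3: 763.3 t
Total batch = 1070 t; LOI loss = 69.48 t; yield = 93.50%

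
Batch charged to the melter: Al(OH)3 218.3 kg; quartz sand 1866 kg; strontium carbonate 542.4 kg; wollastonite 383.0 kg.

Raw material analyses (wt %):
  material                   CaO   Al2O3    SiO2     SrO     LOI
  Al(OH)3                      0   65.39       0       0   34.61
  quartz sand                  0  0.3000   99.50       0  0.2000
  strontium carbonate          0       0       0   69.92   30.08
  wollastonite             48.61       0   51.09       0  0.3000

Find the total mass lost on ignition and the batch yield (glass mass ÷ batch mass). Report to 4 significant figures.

Each numeric step maintains exact precision at all times — intermediates are printed rounded to 4 significant figures at each printed step — every reported result takes exactly one rounding; derived quantities are computed in full float precision (four oxide percentages, LOI, the yield, glass mass, totals) using the weight values per 2766 kg of glass, precisely as stated by the question or the answer.
Each material's LOI contribution:
  Al(OH)3: 218.3 × 0.3461 = 75.55 kg
  quartz sand: 1866 × 0.002000 = 3.732 kg
  strontium carbonate: 542.4 × 0.3008 = 163.2 kg
  wollastonite: 383.0 × 0.003000 = 1.149 kg
Total LOI = 243.6 kg
Glass = batch − LOI = 3010 − 243.6 = 2766 kg

LOI loss = 243.6 kg; glass = 2766 kg; yield = 91.91%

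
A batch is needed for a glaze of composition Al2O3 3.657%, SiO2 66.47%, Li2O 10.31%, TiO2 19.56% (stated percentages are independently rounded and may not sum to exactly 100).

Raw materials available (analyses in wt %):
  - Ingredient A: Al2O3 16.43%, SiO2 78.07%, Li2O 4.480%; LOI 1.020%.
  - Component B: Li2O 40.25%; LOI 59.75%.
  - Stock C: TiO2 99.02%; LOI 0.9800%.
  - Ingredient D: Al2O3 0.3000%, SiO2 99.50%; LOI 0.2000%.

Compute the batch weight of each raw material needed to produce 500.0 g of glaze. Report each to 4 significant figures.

Intermediates are printed, rounded to four significant figures, alongside each step; all arithmetic keeps full precision in all steps. Each reported result is rounded once only — derived quantities (glass mass, the four compositions, the totals, LOI, the yield) are carried at full precision from the batch weights on 500.0 g of glass, as given in the problem or answer text.
Oxide-by-oxide targets in 500.0 g glaze:
  Al2O3: 3.657% × 500.0 = 18.28 g
  SiO2: 66.47% × 500.0 = 332.4 g
  Li2O: 10.31% × 500.0 = 51.55 g
  TiO2: 19.56% × 500.0 = 97.80 g
Balance tally, oxide-wise, from the weights as reported, at the basis given (oxide sums agree with the targets once rounding is allowed for):
  Al2O3: 106.7·0.1643 + 250.3·0.003000 = 18.28 g (target 18.28 g)
  SiO2: 106.7·0.7807 + 250.3·0.9950 = 332.3 g (target 332.4 g)
  Li2O: 106.7·0.04480 + 116.2·0.4025 = 51.55 g (target 51.55 g)
  TiO2: 98.77·0.9902 = 97.80 g (target 97.80 g)
Glass-mass closure: the batch minus its LOI: 500.0 g (the targets, summed, come to 500.0 g; stated basis 500.0 g — gaps are rounding artifacts).
Summing the batch: Σ batch = 572.0 g; the LOI term Σ batch·LOI equals 71.99 g; yield: glass divided by total = 87.41%.

Batch per 500.0 g glaze:
  Ingredient A: 106.7 g
  Component B: 116.2 g
  Stock C: 98.77 g
  Ingredient D: 250.3 g
Total batch = 572.0 g; LOI loss = 71.99 g; yield = 87.41%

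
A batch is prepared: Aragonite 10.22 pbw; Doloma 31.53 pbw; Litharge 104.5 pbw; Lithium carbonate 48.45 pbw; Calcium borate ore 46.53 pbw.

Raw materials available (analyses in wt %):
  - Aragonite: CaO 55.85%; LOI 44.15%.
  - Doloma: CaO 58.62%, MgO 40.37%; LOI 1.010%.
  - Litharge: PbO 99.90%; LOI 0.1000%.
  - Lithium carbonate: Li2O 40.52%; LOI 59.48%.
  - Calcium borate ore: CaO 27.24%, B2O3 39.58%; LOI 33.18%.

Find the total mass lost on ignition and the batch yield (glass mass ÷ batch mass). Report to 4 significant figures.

Mid-chain values are shown rounded to four significant figures on the page — each numeric step holds exact precision in every operation — exactly one rounding is applied to every reported figure — the derived quantities are rebuilt at full float precision (LOI, yield, five oxide percentages, glass mass, totals) using the weight values per 192.0 pbw of glass, as they appear in either problem or answer.
LOI of each material in turn:
  Aragonite: 10.22 × 0.4415 = 4.512 pbw
  Doloma: 31.53 × 0.01010 = 0.3185 pbw
  Litharge: 104.5 × 0.001000 = 0.1045 pbw
  Lithium carbonate: 48.45 × 0.5948 = 28.82 pbw
  Calcium borate ore: 46.53 × 0.3318 = 15.44 pbw
Total LOI = 49.19 pbw
Glass = batch − LOI = 241.2 − 49.19 = 192.0 pbw

LOI loss = 49.19 pbw; glass = 192.0 pbw; yield = 79.61%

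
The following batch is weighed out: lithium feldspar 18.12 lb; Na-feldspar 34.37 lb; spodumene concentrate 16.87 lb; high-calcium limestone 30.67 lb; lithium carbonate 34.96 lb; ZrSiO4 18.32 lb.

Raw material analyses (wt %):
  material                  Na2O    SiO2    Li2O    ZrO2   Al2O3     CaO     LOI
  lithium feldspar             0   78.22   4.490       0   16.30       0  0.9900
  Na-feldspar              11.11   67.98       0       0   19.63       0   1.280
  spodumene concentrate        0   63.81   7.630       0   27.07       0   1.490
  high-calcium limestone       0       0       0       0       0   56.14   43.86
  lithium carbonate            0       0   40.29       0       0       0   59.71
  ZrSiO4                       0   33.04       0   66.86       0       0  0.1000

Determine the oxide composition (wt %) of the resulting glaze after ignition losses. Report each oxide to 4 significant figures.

Exact precision is kept from start to finish; intermediates are printed with 4-significant-digit rounding across the worked steps — each reported figure is rounded once only — all derived quantities (yield, six oxide percentages, glass mass, LOI, the totals) are recomputed from the weighed amounts at 118.1 lb of glass at full float precision as set out in either problem or answer.
Per-oxide mass from batch:
  Na2O: 34.37·0.1111 = 3.819 lb
  SiO2: 18.12·0.7822 + 34.37·0.6798 + 16.87·0.6381 + 18.32·0.3304 = 54.36 lb
  Li2O: 18.12·0.04490 + 16.87·0.07630 + 34.96·0.4029 = 16.19 lb
  ZrO2: 18.32·0.6686 = 12.25 lb
  Al2O3: 18.12·0.1630 + 34.37·0.1963 + 16.87·0.2707 = 14.27 lb
  CaO: 30.67·0.5614 = 17.22 lb
LOI: 18.12·0.009900 + 34.37·0.01280 + 16.87·0.01490 + 30.67·0.4386 + 34.96·0.5971 + 18.32·0.001000 = 35.22 lb
Net of LOI, the glass mass = 153.3 − 35.22 = 118.1 lb (the oxide masses sum to this)
oxide / glass × 100 gives the wt %

Glass mass = 118.1 lb (batch 153.3 − LOI 35.22).
Composition: Na2O 3.233%, SiO2 46.03%, Li2O 13.71%, ZrO2 10.37%, Al2O3 12.08%, CaO 14.58%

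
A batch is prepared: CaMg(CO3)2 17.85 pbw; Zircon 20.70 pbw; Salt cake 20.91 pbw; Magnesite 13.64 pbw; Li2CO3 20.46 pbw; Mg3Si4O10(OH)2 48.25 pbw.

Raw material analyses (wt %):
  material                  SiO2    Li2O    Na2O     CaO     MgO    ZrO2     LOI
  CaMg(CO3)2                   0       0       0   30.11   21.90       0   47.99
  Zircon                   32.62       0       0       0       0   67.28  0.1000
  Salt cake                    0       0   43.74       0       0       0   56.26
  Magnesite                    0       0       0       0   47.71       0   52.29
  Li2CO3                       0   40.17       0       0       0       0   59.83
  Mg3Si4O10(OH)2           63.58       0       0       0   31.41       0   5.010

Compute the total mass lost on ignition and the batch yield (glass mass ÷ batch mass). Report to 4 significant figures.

All internal work runs at full float precision in all steps. Working values appear with 4-significant-figure rounding in the printout — each reported result takes exactly one rounding — derived quantities (LOI, the totals, six oxide percentages, net glass mass, the yield) are re-derived at exact precision from the batch weights on 99.67 pbw of glass as set out in the problem or answer text.
Loss on ignition, line by line:
  CaMg(CO3)2: 17.85 × 0.4799 = 8.566 pbw
  Zircon: 20.70 × 0.001000 = 0.02070 pbw
  Salt cake: 20.91 × 0.5626 = 11.76 pbw
  Magnesite: 13.64 × 0.5229 = 7.132 pbw
  Li2CO3: 20.46 × 0.5983 = 12.24 pbw
  Mg3Si4O10(OH)2: 48.25 × 0.05010 = 2.417 pbw
Total LOI = 42.14 pbw
Glass = batch − LOI = 141.8 − 42.14 = 99.67 pbw

LOI loss = 42.14 pbw; glass = 99.67 pbw; yield = 70.28%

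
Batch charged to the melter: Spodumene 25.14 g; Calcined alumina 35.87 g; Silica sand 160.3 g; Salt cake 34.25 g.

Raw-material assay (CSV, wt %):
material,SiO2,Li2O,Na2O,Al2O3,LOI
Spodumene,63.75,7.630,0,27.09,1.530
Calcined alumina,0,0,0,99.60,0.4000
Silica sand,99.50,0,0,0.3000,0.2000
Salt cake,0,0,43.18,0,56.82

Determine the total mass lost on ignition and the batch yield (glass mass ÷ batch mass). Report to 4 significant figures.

In-progress results are printed with 4-significant-figure rounding on the page. All arithmetic carries exact precision in every operation. Each reported number sees exactly one rounding; all derived quantities are recomputed at exact precision (yield, net glass mass, four oxide percentages, the totals, LOI) using the weight values per 235.3 g of glass, as given in either problem or answer.
Loss on ignition, line by line:
  Spodumene: 25.14 × 0.01530 = 0.3846 g
  Calcined alumina: 35.87 × 0.004000 = 0.1435 g
  Silica sand: 160.3 × 0.002000 = 0.3206 g
  Salt cake: 34.25 × 0.5682 = 19.46 g
Total LOI = 20.31 g
Glass = batch − LOI = 255.6 − 20.31 = 235.3 g

LOI loss = 20.31 g; glass = 235.3 g; yield = 92.05%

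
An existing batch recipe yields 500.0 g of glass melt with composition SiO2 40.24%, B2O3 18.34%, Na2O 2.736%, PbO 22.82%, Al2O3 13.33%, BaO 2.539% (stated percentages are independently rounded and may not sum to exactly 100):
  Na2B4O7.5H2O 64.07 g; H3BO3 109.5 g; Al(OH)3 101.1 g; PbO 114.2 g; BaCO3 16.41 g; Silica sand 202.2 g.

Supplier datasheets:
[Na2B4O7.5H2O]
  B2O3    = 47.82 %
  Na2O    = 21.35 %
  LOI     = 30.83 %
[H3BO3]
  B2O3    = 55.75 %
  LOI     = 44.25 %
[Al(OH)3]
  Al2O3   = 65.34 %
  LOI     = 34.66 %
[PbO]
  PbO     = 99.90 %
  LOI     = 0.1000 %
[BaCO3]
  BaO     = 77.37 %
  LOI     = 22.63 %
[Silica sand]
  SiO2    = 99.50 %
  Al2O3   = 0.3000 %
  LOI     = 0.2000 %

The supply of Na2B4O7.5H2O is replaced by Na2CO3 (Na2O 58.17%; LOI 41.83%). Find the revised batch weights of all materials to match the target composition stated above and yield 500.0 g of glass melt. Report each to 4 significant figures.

Revised batch per 500.0 g glass melt:
  Na2CO3: 23.52 g
  H3BO3: 164.5 g
  Al(OH)3: 101.1 g
  PbO: 114.2 g
  BaCO3: 16.41 g
  Silica sand: 202.2 g
Total batch = 621.9 g; LOI loss = 121.9 g

Mid-chain values appear (rounded to 4 significant figures) across the worked steps. The working math keeps full float precision from first step to last; each reported figure is rounded once only; all derived quantities (the six compositions, net glass mass, yield, ignition loss, totals) are recomputed from the batch weights on 500.0 g of glass in full precision, as written in the problem or the answer.
Target oxide masses per 500.0 g glass melt:
  SiO2: 40.24% × 500.0 = 201.2 g
  B2O3: 18.34% × 500.0 = 91.70 g
  Na2O: 2.736% × 500.0 = 13.68 g
  PbO: 22.82% × 500.0 = 114.1 g
  Al2O3: 13.33% × 500.0 = 66.65 g
  BaO: 2.539% × 500.0 = 12.70 g
Per-oxide balance check using the reported weights, on the stated basis (each sum matches its target mass given rounding of the digits):
  SiO2: 202.2·0.9950 = 201.2 g (target 201.2 g)
  B2O3: 164.5·0.5575 = 91.71 g (target 91.70 g)
  Na2O: 23.52·0.5817 = 13.68 g (target 13.68 g)
  PbO: 114.2·0.9990 = 114.1 g (target 114.1 g)
  Al2O3: 101.1·0.6534 + 202.2·0.003000 = 66.67 g (target 66.65 g)
  BaO: 16.41·0.7737 = 12.70 g (target 12.70 g)
Glass-mass bookkeeping: total charge less LOI = 500.0 g (the targets, summed, come to 500.0 g; basis as stated: 500.0 g — any gap is answer rounding).
Whole-batch sum: Σ batch = 621.9 g; ignition loss, Σ(batch × LOI) = 121.9 g; glass ÷ batch gives a yield of 80.40%.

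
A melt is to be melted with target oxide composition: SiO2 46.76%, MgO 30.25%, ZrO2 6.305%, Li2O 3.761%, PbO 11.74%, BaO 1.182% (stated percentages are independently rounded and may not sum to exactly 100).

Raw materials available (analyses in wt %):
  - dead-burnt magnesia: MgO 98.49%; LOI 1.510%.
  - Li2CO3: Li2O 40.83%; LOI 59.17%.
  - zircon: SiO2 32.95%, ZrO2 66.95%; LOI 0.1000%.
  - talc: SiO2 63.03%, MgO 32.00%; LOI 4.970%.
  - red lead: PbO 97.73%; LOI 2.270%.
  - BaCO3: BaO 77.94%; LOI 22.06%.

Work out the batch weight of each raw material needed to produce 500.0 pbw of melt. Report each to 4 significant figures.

Batch per 500.0 pbw melt:
  dead-burnt magnesia: 41.05 pbw
  Li2CO3: 46.06 pbw
  zircon: 47.09 pbw
  talc: 346.3 pbw
  red lead: 60.06 pbw
  BaCO3: 7.583 pbw
Total batch = 548.1 pbw; LOI loss = 48.17 pbw; yield = 91.21%

Working values are printed rounded to four significant digits when written out; all internal work maintains full precision end to end; every reported result undergoes a single rounding; derived quantities are carried in full precision (ignition loss, yield, the six compositions, glass mass, totals) from the weighed amounts on 500.0 pbw of glass, exactly as printed in the problem or the answer.
Oxide-by-oxide targets in 500.0 pbw melt:
  SiO2: 46.76% × 500.0 = 233.8 pbw
  MgO: 30.25% × 500.0 = 151.2 pbw
  ZrO2: 6.305% × 500.0 = 31.52 pbw
  Li2O: 3.761% × 500.0 = 18.80 pbw
  PbO: 11.74% × 500.0 = 58.70 pbw
  BaO: 1.182% × 500.0 = 5.910 pbw
Verifying the oxide balance working from each reported weight, against the basis in use (target by target, the sums agree up to rounding of the answer):
  SiO2: 47.09·0.3295 + 346.3·0.6303 = 233.8 pbw (target 233.8 pbw)
  MgO: 41.05·0.9849 + 346.3·0.3200 = 151.2 pbw (target 151.2 pbw)
  ZrO2: 47.09·0.6695 = 31.53 pbw (target 31.52 pbw)
  Li2O: 46.06·0.4083 = 18.81 pbw (target 18.80 pbw)
  PbO: 60.06·0.9773 = 58.70 pbw (target 58.70 pbw)
  BaO: 7.583·0.7794 = 5.910 pbw (target 5.910 pbw)
Glass mass check: total batch − LOI = 500.0 pbw (oxide target masses add up to 500.0 pbw; basis as stated: 500.0 pbw — differing by rounding only).
Batch total: Σ batch = 548.1 pbw; loss to ignition Σ batch·LOI = 48.17 pbw; the yield ratio, glass ÷ batch: 91.21%.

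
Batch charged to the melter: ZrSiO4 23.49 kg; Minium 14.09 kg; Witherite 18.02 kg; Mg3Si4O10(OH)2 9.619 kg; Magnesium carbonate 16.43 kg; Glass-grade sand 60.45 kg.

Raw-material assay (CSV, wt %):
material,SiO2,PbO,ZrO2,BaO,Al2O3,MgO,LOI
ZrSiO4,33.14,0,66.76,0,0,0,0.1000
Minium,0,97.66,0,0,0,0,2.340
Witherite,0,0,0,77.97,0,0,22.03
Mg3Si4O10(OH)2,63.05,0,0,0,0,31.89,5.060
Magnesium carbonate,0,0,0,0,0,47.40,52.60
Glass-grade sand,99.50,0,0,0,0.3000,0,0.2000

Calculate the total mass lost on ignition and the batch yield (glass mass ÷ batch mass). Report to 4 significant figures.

The whole derivation carries full precision from first step to last; values along the way are printed (rounded to 4 significant figures) alongside each step. A single rounding finalizes each reported value — the derived quantities (six oxide percentages, glass mass, the yield, LOI, the totals) are rebuilt from the weighed amounts at 128.5 kg of glass in exact precision precisely as stated by the question or the answer.
Ignition loss by material:
  ZrSiO4: 23.49 × 0.001000 = 0.02349 kg
  Minium: 14.09 × 0.02340 = 0.3297 kg
  Witherite: 18.02 × 0.2203 = 3.970 kg
  Mg3Si4O10(OH)2: 9.619 × 0.05060 = 0.4867 kg
  Magnesium carbonate: 16.43 × 0.5260 = 8.642 kg
  Glass-grade sand: 60.45 × 0.002000 = 0.1209 kg
Total LOI = 13.57 kg
Glass = batch − LOI = 142.1 − 13.57 = 128.5 kg

LOI loss = 13.57 kg; glass = 128.5 kg; yield = 90.45%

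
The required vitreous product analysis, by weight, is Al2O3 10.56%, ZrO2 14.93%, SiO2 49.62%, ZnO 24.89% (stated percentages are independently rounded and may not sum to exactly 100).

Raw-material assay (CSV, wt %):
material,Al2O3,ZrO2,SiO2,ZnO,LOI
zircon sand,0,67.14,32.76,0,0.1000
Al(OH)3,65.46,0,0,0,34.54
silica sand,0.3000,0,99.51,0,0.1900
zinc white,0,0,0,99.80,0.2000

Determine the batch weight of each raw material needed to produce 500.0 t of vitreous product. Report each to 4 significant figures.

Values along the way appear rounded to 4 significant digits at each printed step — exact precision is kept end to end. A single rounding finalizes every reported number. The derived quantities, including yield, net glass mass, ignition loss, four oxide percentages, totals, are computed starting from the weights at 500.0 t of glass in exact precision precisely as stated by problem or answer.
The oxide mass targets at 500.0 t vitreous product:
  Al2O3: 10.56% × 500.0 = 52.80 t
  ZrO2: 14.93% × 500.0 = 74.65 t
  SiO2: 49.62% × 500.0 = 248.1 t
  ZnO: 24.89% × 500.0 = 124.4 t
A balance pass over the oxides, applying the batch weights above, relative to the basis at hand (delivered sums recover each target exact up to rounding of places):
  Al2O3: 79.69·0.6546 + 212.7·0.003000 = 52.80 t (target 52.80 t)
  ZrO2: 111.2·0.6714 = 74.66 t (target 74.65 t)
  SiO2: 111.2·0.3276 + 212.7·0.9951 = 248.1 t (target 248.1 t)
  ZnO: 124.7·0.9980 = 124.5 t (target 124.4 t)
Mass balance on the glass: whole batch net of LOI = 500.0 t (targets for the oxides total 500.0 t; basis as stated: 500.0 t — rounding explains the deltas).
Summing the batch: Σ batch = 528.3 t; loss to ignition Σ batch·LOI = 28.29 t; yield, glass over the total, = 94.65%.

Batch per 500.0 t vitreous product:
  zircon sand: 111.2 t
  Al(OH)3: 79.69 t
  silica sand: 212.7 t
  zinc white: 124.7 t
Total batch = 528.3 t; LOI loss = 28.29 t; yield = 94.65%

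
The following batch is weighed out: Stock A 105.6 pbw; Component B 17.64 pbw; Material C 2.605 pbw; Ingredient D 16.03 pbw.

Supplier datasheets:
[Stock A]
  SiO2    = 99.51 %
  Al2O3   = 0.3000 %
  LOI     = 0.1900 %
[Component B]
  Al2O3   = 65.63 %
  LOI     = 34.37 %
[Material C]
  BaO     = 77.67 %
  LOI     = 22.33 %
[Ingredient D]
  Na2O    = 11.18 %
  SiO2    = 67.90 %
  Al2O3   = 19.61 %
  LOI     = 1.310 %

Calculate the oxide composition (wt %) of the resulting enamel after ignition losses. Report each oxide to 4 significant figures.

Glass mass = 134.8 pbw (batch 141.9 − LOI 7.055).
Composition: Na2O 1.329%, BaO 1.501%, SiO2 86.02%, Al2O3 11.15%

The whole derivation maintains exact precision in all steps. Mid-chain values are printed rounded to 4 significant figures alongside each step. Each reported result is rounded exactly once; the derived quantities, which include net glass mass, the totals, four oxide percentages, ignition loss, yield, are recomputed at full precision, as quoted within problem or answer, from the batch weights at 134.8 pbw of glass.
What the batch supplies per oxide:
  Na2O: 16.03·0.1118 = 1.792 pbw
  BaO: 2.605·0.7767 = 2.023 pbw
  SiO2: 105.6·0.9951 + 16.03·0.6790 = 116.0 pbw
  Al2O3: 105.6·0.003000 + 17.64·0.6563 + 16.03·0.1961 = 15.04 pbw
LOI: 105.6·0.001900 + 17.64·0.3437 + 2.605·0.2233 + 16.03·0.01310 = 7.055 pbw
Glass = total batch minus LOI = 141.9 − 7.055 = 134.8 pbw (equal to the oxide-mass sum)
wt % = 100 × oxide mass / glass mass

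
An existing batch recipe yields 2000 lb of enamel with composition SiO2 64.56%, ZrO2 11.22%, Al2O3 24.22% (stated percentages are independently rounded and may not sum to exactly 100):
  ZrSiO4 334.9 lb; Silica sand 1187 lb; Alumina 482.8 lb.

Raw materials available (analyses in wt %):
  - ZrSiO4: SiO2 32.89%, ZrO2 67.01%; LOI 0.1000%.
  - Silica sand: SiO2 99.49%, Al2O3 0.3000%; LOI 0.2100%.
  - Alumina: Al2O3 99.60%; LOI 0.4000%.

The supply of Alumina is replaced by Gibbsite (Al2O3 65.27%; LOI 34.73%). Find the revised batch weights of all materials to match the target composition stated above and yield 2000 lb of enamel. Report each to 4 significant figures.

In-progress results are printed (rounded to 4 significant figures) in the working — the working math runs at exact precision all the way through; exactly one rounding is applied to each reported figure — the derived quantities are rebuilt starting from the weights per 2000 lb of glass at full float precision (totals, glass mass, LOI, the yield, three oxide percentages) as they appear in the problem or answer text.
The oxide mass targets at 2000 lb enamel:
  SiO2: 64.56% × 2000 = 1291 lb
  ZrO2: 11.22% × 2000 = 224.4 lb
  Al2O3: 24.22% × 2000 = 484.4 lb
Sums-versus-targets review per the reported batch figures, versus the basis set out (every target is met by its sum net of answer rounding effects):
  SiO2: 334.9·0.3289 + 1187·0.9949 = 1291 lb (target 1291 lb)
  ZrO2: 334.9·0.6701 = 224.4 lb (target 224.4 lb)
  Al2O3: 1187·0.003000 + 736.7·0.6527 = 484.4 lb (target 484.4 lb)
The glass-mass cross-check: batch total minus LOI = 2000 lb (oxide target masses add up to 2000 lb; the stated basis being 2000 lb — differing by rounding only).
Whole-batch sum: Σ batch = 2259 lb; LOI removed, Σ of batch·LOI: 258.7 lb; yield = glass ÷ total batch = 88.55%.

Revised batch per 2000 lb enamel:
  ZrSiO4: 334.9 lb
  Silica sand: 1187 lb
  Gibbsite: 736.7 lb
Total batch = 2259 lb; LOI loss = 258.7 lb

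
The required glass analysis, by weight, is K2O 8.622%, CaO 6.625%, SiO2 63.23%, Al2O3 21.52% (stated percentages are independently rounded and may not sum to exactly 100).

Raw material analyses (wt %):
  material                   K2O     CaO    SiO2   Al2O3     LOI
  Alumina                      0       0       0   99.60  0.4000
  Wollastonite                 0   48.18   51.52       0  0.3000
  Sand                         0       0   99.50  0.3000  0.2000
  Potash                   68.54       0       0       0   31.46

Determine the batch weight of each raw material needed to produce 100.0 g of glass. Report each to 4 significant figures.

The intermediate values are printed rounded off to 4 significant figures as written; every computation holds full float precision from first step to last; each reported figure is rounded a single time. Derived quantities are computed at full precision (yield, totals, four oxide percentages, net glass mass, LOI) using the weight values on 100.0 g of glass exactly as printed in question or answer.
Target oxide masses per 100.0 g glass:
  K2O: 8.622% × 100.0 = 8.622 g
  CaO: 6.625% × 100.0 = 6.625 g
  SiO2: 63.23% × 100.0 = 63.23 g
  Al2O3: 21.52% × 100.0 = 21.52 g
Balance tally, oxide-wise, per the reported batch figures, relative to the basis at hand (target by target, the sums agree once rounding is allowed for):
  K2O: 12.58·0.6854 = 8.622 g (target 8.622 g)
  CaO: 13.75·0.4818 = 6.625 g (target 6.625 g)
  SiO2: 13.75·0.5152 + 56.43·0.9950 = 63.23 g (target 63.23 g)
  Al2O3: 21.44·0.9960 + 56.43·0.003000 = 21.52 g (target 21.52 g)
Glass mass check: Σ batch − LOI loss = 100.0 g (the targets, summed, come to 100.0 g; the stated basis being 100.0 g — a pure rounding effect).
Adding the batch up: Σ batch = 104.2 g; loss to ignition Σ batch·LOI = 4.198 g; yield, glass over the total, = 95.97%.

Batch per 100.0 g glass:
  Alumina: 21.44 g
  Wollastonite: 13.75 g
  Sand: 56.43 g
  Potash: 12.58 g
Total batch = 104.2 g; LOI loss = 4.198 g; yield = 95.97%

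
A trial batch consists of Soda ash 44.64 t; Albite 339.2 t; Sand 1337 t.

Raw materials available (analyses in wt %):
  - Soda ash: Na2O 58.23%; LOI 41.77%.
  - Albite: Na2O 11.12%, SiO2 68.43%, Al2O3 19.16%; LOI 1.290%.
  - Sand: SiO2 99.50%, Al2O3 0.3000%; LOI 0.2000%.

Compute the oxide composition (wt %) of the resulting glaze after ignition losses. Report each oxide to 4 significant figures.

Full float precision is held through every step; rounding to 4 significant figures extends to every mid-chain value as printed — each reported value includes exactly one rounding; derived quantities are rebuilt from the weighed amounts on 1695 t of glass in full float precision (the yield, totals, the three compositions, net glass mass, ignition loss), as quoted within the problem or answer text.
Mass of each oxide from the mix:
  Na2O: 44.64·0.5823 + 339.2·0.1112 = 63.71 t
  SiO2: 339.2·0.6843 + 1337·0.9950 = 1562 t
  Al2O3: 339.2·0.1916 + 1337·0.003000 = 69.00 t
LOI: 44.64·0.4177 + 339.2·0.01290 + 1337·0.002000 = 25.70 t
Resulting glass, batch − LOI: 1721 − 25.70 = 1695 t (the oxide masses sum to this)
wt % = 100 × oxide mass / glass mass

Glass mass = 1695 t (batch 1721 − LOI 25.70).
Composition: Na2O 3.759%, SiO2 92.17%, Al2O3 4.071%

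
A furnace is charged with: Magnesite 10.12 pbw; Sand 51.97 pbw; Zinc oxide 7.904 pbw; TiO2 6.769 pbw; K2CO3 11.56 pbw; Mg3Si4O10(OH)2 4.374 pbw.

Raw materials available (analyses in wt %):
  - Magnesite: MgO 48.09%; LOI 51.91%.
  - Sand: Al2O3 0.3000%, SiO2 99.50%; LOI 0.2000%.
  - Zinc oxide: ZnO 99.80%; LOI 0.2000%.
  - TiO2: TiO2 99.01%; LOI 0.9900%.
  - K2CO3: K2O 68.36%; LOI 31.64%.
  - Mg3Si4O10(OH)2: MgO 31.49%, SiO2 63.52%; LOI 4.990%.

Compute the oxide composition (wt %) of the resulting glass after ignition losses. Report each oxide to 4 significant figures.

Each numeric step keeps full precision at every stage; in-progress results appear (rounded to 4 significant figures) on the page — each reported number takes exactly one rounding; the derived quantities, which include six oxide percentages, ignition loss, the totals, the yield, glass mass, are rebuilt in full precision, exactly as shown in problem or answer, using the weight values at 83.38 pbw of glass.
Mass of each oxide from the mix:
  TiO2: 6.769·0.9901 = 6.702 pbw
  K2O: 11.56·0.6836 = 7.902 pbw
  Al2O3: 51.97·0.003000 = 0.1559 pbw
  MgO: 10.12·0.4809 + 4.374·0.3149 = 6.244 pbw
  SiO2: 51.97·0.9950 + 4.374·0.6352 = 54.49 pbw
  ZnO: 7.904·0.9980 = 7.888 pbw
LOI: 10.12·0.5191 + 51.97·0.002000 + 7.904·0.002000 + 6.769·0.009900 + 11.56·0.3164 + 4.374·0.04990 = 9.316 pbw
Glass = total batch minus LOI = 92.70 − 9.316 = 83.38 pbw (equal to the oxide-mass sum)
wt %: oxide over glass, times 100

Glass mass = 83.38 pbw (batch 92.70 − LOI 9.316).
Composition: TiO2 8.038%, K2O 9.477%, Al2O3 0.1870%, MgO 7.489%, SiO2 65.35%, ZnO 9.460%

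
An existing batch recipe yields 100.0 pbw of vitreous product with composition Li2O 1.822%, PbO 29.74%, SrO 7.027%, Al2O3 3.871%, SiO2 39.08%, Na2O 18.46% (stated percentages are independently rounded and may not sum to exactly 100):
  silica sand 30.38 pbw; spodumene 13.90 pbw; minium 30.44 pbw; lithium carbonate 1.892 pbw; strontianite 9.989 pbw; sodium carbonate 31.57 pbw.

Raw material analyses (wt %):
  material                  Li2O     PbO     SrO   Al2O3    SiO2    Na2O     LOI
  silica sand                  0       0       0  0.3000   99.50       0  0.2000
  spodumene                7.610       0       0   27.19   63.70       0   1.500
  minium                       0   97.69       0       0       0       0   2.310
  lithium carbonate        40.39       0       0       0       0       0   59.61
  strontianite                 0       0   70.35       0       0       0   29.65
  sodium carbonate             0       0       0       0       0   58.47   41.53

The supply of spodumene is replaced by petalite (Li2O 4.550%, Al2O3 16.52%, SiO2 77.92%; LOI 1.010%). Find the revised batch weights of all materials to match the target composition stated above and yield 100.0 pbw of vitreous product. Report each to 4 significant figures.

Working values are displayed rounded to four significant figures across the worked steps. All internal work holds exact precision from start to finish. Exactly one rounding is applied to each reported number. The derived quantities are carried in full float precision (glass mass, the yield, totals, the six compositions, ignition loss) from the weighed amounts per 100.0 pbw of glass precisely as stated by either problem or answer.
The oxide mass targets at 100.0 pbw vitreous product:
  Li2O: 1.822% × 100.0 = 1.822 pbw
  PbO: 29.74% × 100.0 = 29.74 pbw
  SrO: 7.027% × 100.0 = 7.027 pbw
  Al2O3: 3.871% × 100.0 = 3.871 pbw
  SiO2: 39.08% × 100.0 = 39.08 pbw
  Na2O: 18.46% × 100.0 = 18.46 pbw
Per-oxide balance check from the weights as reported, per the basis as stated (oxide sums agree with the targets given rounding of the digits):
  Li2O: 23.05·0.04550 + 1.915·0.4039 = 1.822 pbw (target 1.822 pbw)
  PbO: 30.44·0.9769 = 29.74 pbw (target 29.74 pbw)
  SrO: 9.989·0.7035 = 7.027 pbw (target 7.027 pbw)
  Al2O3: 21.23·0.003000 + 23.05·0.1652 = 3.872 pbw (target 3.871 pbw)
  SiO2: 21.23·0.9950 + 23.05·0.7792 = 39.08 pbw (target 39.08 pbw)
  Na2O: 31.57·0.5847 = 18.46 pbw (target 18.46 pbw)
Glass-mass sanity pass: net batch after ignition = 100.0 pbw (oxide target masses add up to 100.0 pbw; against the stated basis, 100.0 pbw — gaps are rounding artifacts).
Batch total: Σ batch = 118.2 pbw; the LOI term Σ batch·LOI equals 18.19 pbw; glass ÷ batch gives a yield of 84.61%.

Revised batch per 100.0 pbw vitreous product:
  silica sand: 21.23 pbw
  petalite: 23.05 pbw
  minium: 30.44 pbw
  lithium carbonate: 1.915 pbw
  strontianite: 9.989 pbw
  sodium carbonate: 31.57 pbw
Total batch = 118.2 pbw; LOI loss = 18.19 pbw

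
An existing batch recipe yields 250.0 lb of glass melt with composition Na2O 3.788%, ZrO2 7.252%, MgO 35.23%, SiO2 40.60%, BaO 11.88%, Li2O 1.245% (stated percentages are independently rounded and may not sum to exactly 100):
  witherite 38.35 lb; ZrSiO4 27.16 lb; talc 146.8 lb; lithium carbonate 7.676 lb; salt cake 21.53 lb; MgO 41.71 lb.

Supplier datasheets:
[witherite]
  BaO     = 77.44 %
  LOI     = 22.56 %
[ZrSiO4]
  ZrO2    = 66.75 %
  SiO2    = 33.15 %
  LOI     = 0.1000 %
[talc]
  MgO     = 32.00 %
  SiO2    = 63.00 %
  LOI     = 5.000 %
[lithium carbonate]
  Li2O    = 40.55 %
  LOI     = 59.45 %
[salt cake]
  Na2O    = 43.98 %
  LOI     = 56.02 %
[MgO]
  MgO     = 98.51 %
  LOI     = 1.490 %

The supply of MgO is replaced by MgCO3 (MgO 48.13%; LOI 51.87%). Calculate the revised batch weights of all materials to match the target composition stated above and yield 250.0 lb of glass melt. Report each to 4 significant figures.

Full precision is held at every stage — working values are rounded off to 4 significant digits wherever printed; each reported value receives exactly one rounding — derived quantities are carried from the weighed amounts on 250.0 lb of glass in exact precision (ignition loss, totals, the yield, glass mass, the six compositions), as given in problem or answer.
Oxide-by-oxide targets in 250.0 lb glass melt:
  Na2O: 3.788% × 250.0 = 9.470 lb
  ZrO2: 7.252% × 250.0 = 18.13 lb
  MgO: 35.23% × 250.0 = 88.08 lb
  SiO2: 40.60% × 250.0 = 101.5 lb
  BaO: 11.88% × 250.0 = 29.70 lb
  Li2O: 1.245% × 250.0 = 3.112 lb
Sums-versus-targets review working from each reported weight, for the quoted basis mass (summed amounts equal target values modulo rounding of the values):
  Na2O: 21.53·0.4398 = 9.469 lb (target 9.470 lb)
  ZrO2: 27.16·0.6675 = 18.13 lb (target 18.13 lb)
  MgO: 146.8·0.3200 + 85.38·0.4813 = 88.07 lb (target 88.08 lb)
  SiO2: 27.16·0.3315 + 146.8·0.6300 = 101.5 lb (target 101.5 lb)
  BaO: 38.35·0.7744 = 29.70 lb (target 29.70 lb)
  Li2O: 7.676·0.4055 = 3.113 lb (target 3.112 lb)
Glass-mass bookkeeping: the batch minus its LOI: 250.0 lb (the Σ of target masses is 250.0 lb; against the stated basis, 250.0 lb — differing by rounding only).
Batch total: Σ batch = 326.9 lb; LOI loss = Σ batch·LOI = 76.93 lb; the yield ratio, glass ÷ batch: 76.47%.

Revised batch per 250.0 lb glass melt:
  witherite: 38.35 lb
  ZrSiO4: 27.16 lb
  talc: 146.8 lb
  lithium carbonate: 7.676 lb
  salt cake: 21.53 lb
  MgCO3: 85.38 lb
Total batch = 326.9 lb; LOI loss = 76.93 lb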